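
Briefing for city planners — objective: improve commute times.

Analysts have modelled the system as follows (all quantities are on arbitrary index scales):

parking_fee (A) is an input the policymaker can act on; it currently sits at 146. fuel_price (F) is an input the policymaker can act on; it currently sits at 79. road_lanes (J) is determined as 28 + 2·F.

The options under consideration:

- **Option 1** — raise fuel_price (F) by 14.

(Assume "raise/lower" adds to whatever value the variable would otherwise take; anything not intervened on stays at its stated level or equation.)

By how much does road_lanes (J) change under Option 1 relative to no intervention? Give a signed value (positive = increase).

28

Baseline:
  F = 79
  J = 28 + 2·79 = 186
Option 1 (F + 14):
  F = 79 + 14 = 93
  J = 28 + 2·93 = 214
Change in J: 214 − 186 = 28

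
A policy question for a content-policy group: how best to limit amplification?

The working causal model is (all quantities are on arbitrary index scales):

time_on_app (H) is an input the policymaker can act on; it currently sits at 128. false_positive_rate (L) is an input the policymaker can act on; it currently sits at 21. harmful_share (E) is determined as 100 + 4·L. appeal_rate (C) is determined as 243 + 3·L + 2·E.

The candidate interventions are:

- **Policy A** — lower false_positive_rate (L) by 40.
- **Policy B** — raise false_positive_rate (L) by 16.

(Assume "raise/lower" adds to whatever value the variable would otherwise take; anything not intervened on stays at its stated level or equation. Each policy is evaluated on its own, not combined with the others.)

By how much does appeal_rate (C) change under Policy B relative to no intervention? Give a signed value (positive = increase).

176

Baseline:
  L = 21
  E = 100 + 4·21 = 184
  C = 243 + 3·21 + 2·184 = 674
Policy B (L + 16):
  L = 21 + 16 = 37
  E = 100 + 4·37 = 248
  C = 243 + 3·37 + 2·248 = 850
Change in C: 850 − 674 = 176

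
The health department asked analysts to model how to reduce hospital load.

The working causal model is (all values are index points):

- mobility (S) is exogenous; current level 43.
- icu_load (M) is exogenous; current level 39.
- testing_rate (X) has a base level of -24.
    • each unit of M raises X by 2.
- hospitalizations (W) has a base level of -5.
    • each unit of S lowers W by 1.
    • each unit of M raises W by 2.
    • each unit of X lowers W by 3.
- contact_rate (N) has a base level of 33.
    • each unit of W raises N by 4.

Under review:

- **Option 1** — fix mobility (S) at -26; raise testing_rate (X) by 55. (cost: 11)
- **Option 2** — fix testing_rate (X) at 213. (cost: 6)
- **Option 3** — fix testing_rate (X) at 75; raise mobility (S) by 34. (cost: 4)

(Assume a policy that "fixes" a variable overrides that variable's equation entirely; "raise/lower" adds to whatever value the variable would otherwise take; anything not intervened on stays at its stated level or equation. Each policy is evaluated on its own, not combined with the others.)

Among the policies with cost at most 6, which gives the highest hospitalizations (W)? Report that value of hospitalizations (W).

-229

Option 2 (X := 213):
  S = 43
  M = 39
  X = 213
  W = -5 − 43 + 2·39 − 3·213 = -609
Option 3 (X := 75, S + 34):
  S = 43 + 34 = 77
  M = 39
  X = 75
  W = -5 − 77 + 2·39 − 3·75 = -229
Comparing — Option 2: W=-609, Option 3: W=-229. Highest is -229 (Option 3).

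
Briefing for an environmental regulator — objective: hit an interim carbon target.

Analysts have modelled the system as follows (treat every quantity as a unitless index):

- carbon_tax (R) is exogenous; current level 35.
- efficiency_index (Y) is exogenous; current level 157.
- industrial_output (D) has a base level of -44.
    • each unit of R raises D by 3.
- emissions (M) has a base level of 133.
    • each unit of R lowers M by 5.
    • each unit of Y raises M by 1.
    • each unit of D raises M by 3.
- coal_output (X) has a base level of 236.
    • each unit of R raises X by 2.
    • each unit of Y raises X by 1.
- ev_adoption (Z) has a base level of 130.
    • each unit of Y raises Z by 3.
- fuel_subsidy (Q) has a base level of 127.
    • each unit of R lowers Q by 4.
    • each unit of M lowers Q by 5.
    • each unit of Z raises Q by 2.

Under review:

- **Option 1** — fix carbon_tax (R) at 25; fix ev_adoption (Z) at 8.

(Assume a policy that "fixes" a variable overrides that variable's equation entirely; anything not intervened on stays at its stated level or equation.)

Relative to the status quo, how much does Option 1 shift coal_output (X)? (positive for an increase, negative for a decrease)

Baseline:
  R = 35
  Y = 157
  X = 236 + 2·35 + 157 = 463
Option 1 (R := 25, Z := 8):
  R = 25
  Y = 157
  X = 236 + 2·25 + 157 = 443
Change in X: 443 − 463 = -20

-20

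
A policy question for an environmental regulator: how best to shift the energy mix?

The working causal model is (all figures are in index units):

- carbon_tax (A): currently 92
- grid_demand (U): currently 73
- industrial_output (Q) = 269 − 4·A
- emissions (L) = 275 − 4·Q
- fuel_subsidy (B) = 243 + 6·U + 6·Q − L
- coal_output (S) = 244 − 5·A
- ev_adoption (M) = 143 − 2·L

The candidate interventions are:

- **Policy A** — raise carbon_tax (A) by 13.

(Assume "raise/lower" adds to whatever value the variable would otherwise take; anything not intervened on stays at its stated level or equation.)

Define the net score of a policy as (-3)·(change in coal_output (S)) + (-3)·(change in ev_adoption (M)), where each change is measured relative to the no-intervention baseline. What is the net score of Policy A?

Baseline:
  A = 92
  Q = 269 − 4·92 = -99
  L = 275 − 4·(-99) = 671
  S = 244 − 5·92 = -216
  M = 143 − 2·671 = -1199
Policy A (A + 13):
  A = 92 + 13 = 105
  Q = 269 − 4·105 = -151
  L = 275 − 4·(-151) = 879
  S = 244 − 5·105 = -281
  M = 143 − 2·879 = -1615
ΔS = -281 − (-216) = -65; ΔM = -1615 − (-1199) = -416
Score = (-3)·(-65) + (-3)·(-416) = 1443

1443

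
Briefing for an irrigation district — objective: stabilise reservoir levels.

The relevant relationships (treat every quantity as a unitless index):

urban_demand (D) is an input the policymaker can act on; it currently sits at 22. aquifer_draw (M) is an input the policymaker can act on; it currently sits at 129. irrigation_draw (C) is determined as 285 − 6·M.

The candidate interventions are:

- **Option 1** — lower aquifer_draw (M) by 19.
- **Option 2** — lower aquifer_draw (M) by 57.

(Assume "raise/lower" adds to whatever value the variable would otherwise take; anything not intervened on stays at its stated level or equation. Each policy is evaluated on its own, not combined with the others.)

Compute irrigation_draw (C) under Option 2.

-147

Option 2 (M − 57):
  M = 129 − 57 = 72
  C = 285 − 6·72 = -147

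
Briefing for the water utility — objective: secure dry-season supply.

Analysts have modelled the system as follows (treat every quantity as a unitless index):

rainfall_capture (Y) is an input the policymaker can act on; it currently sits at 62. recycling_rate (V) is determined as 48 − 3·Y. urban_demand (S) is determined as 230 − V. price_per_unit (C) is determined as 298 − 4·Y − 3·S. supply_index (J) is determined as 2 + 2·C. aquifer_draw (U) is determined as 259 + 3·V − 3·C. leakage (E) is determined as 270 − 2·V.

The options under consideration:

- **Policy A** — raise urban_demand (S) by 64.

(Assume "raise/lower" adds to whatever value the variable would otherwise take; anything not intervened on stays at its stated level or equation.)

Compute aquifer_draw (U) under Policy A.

3583

Policy A (S + 64):
  Y = 62
  V = 48 − 3·62 = -138
  S = 230 − (-138) (+64 from intervention) = 432
  C = 298 − 4·62 − 3·432 = -1246
  U = 259 + 3·(-138) − 3·(-1246) = 3583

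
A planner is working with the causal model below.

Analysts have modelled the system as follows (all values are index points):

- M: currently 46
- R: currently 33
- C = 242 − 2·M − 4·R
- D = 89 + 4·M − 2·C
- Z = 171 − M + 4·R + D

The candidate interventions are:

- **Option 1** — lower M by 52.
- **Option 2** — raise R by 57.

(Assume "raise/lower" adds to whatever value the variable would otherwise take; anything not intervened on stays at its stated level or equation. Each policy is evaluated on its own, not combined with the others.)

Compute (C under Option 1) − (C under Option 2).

332

Option 1 (M − 52):
  M = 46 − 52 = -6
  R = 33
  C = 242 − 2·(-6) − 4·33 = 122
Option 2 (R + 57):
  M = 46
  R = 33 + 57 = 90
  C = 242 − 2·46 − 4·90 = -210
C: 122 − (-210) = 332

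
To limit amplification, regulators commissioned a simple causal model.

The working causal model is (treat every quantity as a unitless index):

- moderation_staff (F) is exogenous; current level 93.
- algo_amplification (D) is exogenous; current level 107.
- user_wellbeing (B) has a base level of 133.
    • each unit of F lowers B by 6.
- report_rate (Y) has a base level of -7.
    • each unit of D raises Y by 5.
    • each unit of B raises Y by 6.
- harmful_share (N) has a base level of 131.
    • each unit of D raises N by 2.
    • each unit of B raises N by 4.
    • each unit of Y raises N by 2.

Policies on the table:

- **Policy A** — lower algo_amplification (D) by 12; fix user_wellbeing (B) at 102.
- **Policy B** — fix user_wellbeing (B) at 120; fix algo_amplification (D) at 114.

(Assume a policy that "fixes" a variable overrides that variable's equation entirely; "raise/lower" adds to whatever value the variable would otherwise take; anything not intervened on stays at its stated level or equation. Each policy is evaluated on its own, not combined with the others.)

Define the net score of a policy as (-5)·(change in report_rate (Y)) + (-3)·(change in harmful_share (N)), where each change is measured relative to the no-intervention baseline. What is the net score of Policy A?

-40374

Baseline:
  F = 93
  D = 107
  B = 133 − 6·93 = -425
  Y = -7 + 5·107 + 6·(-425) = -2022
  N = 131 + 2·107 + 4·(-425) + 2·(-2022) = -5399
Policy A (D − 12, B := 102):
  F = 93
  D = 107 − 12 = 95
  B = 102
  Y = -7 + 5·95 + 6·102 = 1080
  N = 131 + 2·95 + 4·102 + 2·1080 = 2889
ΔY = 1080 − (-2022) = 3102; ΔN = 2889 − (-5399) = 8288
Score = (-5)·3102 + (-3)·8288 = -40374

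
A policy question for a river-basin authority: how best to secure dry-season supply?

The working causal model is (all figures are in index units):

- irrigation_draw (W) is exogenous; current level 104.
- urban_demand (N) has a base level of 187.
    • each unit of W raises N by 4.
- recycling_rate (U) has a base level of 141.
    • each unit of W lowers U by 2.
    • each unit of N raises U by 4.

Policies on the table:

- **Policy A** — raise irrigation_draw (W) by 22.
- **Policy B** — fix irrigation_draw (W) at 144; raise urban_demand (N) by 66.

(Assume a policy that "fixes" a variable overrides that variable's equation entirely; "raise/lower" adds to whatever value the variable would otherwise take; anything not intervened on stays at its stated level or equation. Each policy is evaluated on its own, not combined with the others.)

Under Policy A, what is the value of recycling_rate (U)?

2653

Policy A (W + 22):
  W = 104 + 22 = 126
  N = 187 + 4·126 = 691
  U = 141 − 2·126 + 4·691 = 2653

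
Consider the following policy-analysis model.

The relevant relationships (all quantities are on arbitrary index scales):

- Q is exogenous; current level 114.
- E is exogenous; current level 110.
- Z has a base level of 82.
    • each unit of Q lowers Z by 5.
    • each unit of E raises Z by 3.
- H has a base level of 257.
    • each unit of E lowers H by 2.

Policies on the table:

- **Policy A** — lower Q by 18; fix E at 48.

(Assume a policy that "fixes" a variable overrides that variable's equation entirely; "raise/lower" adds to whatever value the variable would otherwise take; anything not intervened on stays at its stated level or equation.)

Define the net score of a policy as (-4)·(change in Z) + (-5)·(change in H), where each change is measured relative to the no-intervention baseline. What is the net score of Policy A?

-236

Baseline:
  Q = 114
  E = 110
  Z = 82 − 5·114 + 3·110 = -158
  H = 257 − 2·110 = 37
Policy A (Q − 18, E := 48):
  Q = 114 − 18 = 96
  E = 48
  Z = 82 − 5·96 + 3·48 = -254
  H = 257 − 2·48 = 161
ΔZ = -254 − (-158) = -96; ΔH = 161 − 37 = 124
Score = (-4)·(-96) + (-5)·124 = -236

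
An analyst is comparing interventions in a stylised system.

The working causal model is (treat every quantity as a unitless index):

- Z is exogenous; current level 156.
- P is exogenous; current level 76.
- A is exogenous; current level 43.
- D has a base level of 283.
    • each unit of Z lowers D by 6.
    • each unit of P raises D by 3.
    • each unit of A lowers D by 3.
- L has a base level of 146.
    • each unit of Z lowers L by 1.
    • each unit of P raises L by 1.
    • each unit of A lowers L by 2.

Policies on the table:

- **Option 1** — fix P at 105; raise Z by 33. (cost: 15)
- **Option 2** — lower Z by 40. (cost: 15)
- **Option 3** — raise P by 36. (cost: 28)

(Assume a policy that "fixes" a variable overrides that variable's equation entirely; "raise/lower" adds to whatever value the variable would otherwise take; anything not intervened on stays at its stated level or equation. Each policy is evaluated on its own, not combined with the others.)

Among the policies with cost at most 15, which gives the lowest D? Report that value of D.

Option 1 (P := 105, Z + 33):
  Z = 156 + 33 = 189
  P = 105
  A = 43
  D = 283 − 6·189 + 3·105 − 3·43 = -665
Option 2 (Z − 40):
  Z = 156 − 40 = 116
  P = 76
  A = 43
  D = 283 − 6·116 + 3·76 − 3·43 = -314
Comparing — Option 1: D=-665, Option 2: D=-314. Lowest is -665 (Option 1).

-665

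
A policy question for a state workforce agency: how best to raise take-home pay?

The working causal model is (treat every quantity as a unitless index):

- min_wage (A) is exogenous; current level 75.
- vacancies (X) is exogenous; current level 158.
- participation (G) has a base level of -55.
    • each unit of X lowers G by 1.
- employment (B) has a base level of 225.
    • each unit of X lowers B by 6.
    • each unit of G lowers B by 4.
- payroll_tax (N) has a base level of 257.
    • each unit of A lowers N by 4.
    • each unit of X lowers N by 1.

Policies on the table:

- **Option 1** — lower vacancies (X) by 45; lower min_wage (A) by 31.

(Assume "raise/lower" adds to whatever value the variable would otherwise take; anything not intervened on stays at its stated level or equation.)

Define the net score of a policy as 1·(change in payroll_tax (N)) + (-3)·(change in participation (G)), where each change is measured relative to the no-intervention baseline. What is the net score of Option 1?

Baseline:
  A = 75
  X = 158
  G = -55 − 158 = -213
  N = 257 − 4·75 − 158 = -201
Option 1 (X − 45, A − 31):
  A = 75 − 31 = 44
  X = 158 − 45 = 113
  G = -55 − 113 = -168
  N = 257 − 4·44 − 113 = -32
ΔN = -32 − (-201) = 169; ΔG = -168 − (-213) = 45
Score = 1·169 + (-3)·45 = 34

34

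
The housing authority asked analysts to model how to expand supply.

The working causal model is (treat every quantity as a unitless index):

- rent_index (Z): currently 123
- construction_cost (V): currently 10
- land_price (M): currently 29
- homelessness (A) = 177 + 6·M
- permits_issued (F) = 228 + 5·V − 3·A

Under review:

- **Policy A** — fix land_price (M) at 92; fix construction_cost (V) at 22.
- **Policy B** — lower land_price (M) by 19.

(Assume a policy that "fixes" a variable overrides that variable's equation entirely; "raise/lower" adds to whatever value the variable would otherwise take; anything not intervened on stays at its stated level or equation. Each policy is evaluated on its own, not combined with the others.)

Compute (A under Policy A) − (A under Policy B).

Policy A (M := 92, V := 22):
  M = 92
  A = 177 + 6·92 = 729
Policy B (M − 19):
  M = 29 − 19 = 10
  A = 177 + 6·10 = 237
A: 729 − 237 = 492

492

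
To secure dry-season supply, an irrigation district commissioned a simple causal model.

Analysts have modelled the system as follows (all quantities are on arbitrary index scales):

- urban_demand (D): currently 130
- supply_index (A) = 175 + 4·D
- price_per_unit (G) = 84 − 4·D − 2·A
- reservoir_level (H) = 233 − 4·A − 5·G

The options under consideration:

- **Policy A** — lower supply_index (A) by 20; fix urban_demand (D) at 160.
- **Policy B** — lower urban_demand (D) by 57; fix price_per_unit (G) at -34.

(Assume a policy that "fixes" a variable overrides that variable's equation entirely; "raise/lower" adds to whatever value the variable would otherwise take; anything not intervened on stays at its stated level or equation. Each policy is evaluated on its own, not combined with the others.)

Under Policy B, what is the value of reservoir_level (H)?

-1465

Policy B (D − 57, G := -34):
  D = 130 − 57 = 73
  A = 175 + 4·73 = 467
  G = -34
  H = 233 − 4·467 − 5·(-34) = -1465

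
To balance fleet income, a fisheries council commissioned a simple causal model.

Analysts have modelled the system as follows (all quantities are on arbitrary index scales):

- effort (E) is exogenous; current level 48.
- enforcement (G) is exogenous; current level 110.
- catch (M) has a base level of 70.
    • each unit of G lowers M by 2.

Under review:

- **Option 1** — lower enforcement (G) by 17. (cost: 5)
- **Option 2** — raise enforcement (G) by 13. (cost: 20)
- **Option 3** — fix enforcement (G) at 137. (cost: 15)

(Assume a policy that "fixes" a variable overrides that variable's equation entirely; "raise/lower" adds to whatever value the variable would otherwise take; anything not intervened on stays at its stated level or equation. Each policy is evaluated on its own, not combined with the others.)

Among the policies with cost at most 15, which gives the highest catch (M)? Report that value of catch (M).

-116

Option 1 (G − 17):
  G = 110 − 17 = 93
  M = 70 − 2·93 = -116
Option 3 (G := 137):
  G = 137
  M = 70 − 2·137 = -204
Comparing — Option 1: M=-116, Option 3: M=-204. Highest is -116 (Option 1).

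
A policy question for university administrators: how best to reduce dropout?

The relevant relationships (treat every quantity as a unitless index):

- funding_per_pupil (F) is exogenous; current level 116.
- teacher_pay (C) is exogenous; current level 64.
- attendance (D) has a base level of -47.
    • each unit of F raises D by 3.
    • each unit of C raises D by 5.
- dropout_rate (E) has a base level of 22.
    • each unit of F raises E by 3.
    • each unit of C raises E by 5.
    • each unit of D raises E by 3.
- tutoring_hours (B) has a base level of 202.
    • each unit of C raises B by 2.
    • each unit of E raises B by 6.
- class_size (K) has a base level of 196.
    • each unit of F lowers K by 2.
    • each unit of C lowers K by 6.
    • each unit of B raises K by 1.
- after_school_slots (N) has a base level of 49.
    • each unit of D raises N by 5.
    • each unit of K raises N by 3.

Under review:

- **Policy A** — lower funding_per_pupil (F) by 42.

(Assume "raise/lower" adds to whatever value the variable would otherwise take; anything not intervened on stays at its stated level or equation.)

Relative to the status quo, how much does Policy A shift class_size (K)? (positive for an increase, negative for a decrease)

Baseline:
  F = 116
  C = 64
  D = -47 + 3·116 + 5·64 = 621
  E = 22 + 3·116 + 5·64 + 3·621 = 2553
  B = 202 + 2·64 + 6·2553 = 15648
  K = 196 − 2·116 − 6·64 + 15648 = 15228
Policy A (F − 42):
  F = 116 − 42 = 74
  C = 64
  D = -47 + 3·74 + 5·64 = 495
  E = 22 + 3·74 + 5·64 + 3·495 = 2049
  B = 202 + 2·64 + 6·2049 = 12624
  K = 196 − 2·74 − 6·64 + 12624 = 12288
Change in K: 12288 − 15228 = -2940

-2940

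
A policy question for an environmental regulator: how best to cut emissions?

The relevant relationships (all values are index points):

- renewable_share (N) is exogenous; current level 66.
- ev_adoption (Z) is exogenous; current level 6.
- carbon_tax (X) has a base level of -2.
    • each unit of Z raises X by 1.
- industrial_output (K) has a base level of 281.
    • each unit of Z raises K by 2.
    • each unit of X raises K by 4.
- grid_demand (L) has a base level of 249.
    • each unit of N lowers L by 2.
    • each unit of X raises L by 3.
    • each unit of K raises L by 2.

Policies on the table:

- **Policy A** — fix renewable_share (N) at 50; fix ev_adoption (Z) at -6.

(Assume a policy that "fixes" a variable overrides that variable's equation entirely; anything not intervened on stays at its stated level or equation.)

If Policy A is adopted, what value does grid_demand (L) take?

599

Policy A (N := 50, Z := -6):
  N = 50
  Z = -6
  X = -2 + (-6) = -8
  K = 281 + 2·(-6) + 4·(-8) = 237
  L = 249 − 2·50 + 3·(-8) + 2·237 = 599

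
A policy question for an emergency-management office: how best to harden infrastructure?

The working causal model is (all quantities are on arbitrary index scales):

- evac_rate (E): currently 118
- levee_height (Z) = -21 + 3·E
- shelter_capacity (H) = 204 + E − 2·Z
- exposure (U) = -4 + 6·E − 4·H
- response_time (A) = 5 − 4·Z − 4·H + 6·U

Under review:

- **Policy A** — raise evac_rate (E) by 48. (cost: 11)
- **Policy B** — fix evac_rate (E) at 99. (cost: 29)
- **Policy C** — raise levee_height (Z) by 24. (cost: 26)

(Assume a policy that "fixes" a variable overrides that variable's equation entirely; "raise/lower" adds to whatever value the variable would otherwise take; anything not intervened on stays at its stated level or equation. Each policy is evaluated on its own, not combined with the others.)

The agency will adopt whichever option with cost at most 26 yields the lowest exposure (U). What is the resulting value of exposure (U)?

Policy A (E + 48):
  E = 118 + 48 = 166
  Z = -21 + 3·166 = 477
  H = 204 + 166 − 2·477 = -584
  U = -4 + 6·166 − 4·(-584) = 3328
Policy C (Z + 24):
  E = 118
  Z = -21 + 3·118 (+24 from intervention) = 357
  H = 204 + 118 − 2·357 = -392
  U = -4 + 6·118 − 4·(-392) = 2272
Comparing — Policy A: U=3328, Policy C: U=2272. Lowest is 2272 (Policy C).

2272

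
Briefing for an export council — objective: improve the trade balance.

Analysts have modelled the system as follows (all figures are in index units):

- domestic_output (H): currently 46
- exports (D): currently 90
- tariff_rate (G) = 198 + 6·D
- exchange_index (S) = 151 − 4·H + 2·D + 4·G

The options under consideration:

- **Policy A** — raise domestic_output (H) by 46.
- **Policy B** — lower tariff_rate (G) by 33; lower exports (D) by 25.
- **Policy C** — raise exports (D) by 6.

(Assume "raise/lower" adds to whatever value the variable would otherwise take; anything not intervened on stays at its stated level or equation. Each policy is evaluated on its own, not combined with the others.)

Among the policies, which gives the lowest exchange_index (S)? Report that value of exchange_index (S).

Policy A (H + 46):
  H = 46 + 46 = 92
  D = 90
  G = 198 + 6·90 = 738
  S = 151 − 4·92 + 2·90 + 4·738 = 2915
Policy B (G − 33, D − 25):
  H = 46
  D = 90 − 25 = 65
  G = 198 + 6·65 (−33 from intervention) = 555
  S = 151 − 4·46 + 2·65 + 4·555 = 2317
Policy C (D + 6):
  H = 46
  D = 90 + 6 = 96
  G = 198 + 6·96 = 774
  S = 151 − 4·46 + 2·96 + 4·774 = 3255
Comparing — Policy A: S=2915, Policy B: S=2317, Policy C: S=3255. Lowest is 2317 (Policy B).

2317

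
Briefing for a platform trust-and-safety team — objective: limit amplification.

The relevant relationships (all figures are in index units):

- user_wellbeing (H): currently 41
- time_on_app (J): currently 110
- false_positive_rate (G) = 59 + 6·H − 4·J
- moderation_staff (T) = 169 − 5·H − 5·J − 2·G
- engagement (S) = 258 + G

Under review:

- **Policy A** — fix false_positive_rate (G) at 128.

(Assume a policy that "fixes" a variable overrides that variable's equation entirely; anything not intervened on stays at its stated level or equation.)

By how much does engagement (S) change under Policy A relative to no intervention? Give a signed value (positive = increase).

Baseline:
  H = 41
  J = 110
  G = 59 + 6·41 − 4·110 = -135
  S = 258 + (-135) = 123
Policy A (G := 128):
  H = 41
  J = 110
  G = 128
  S = 258 + 128 = 386
Change in S: 386 − 123 = 263

263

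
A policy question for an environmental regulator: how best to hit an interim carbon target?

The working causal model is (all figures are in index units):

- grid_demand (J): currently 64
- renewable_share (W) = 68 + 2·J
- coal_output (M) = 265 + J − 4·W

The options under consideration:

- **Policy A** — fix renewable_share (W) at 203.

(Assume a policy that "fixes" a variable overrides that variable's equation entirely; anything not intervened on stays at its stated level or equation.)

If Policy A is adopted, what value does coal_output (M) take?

Policy A (W := 203):
  J = 64
  W = 203
  M = 265 + 64 − 4·203 = -483

-483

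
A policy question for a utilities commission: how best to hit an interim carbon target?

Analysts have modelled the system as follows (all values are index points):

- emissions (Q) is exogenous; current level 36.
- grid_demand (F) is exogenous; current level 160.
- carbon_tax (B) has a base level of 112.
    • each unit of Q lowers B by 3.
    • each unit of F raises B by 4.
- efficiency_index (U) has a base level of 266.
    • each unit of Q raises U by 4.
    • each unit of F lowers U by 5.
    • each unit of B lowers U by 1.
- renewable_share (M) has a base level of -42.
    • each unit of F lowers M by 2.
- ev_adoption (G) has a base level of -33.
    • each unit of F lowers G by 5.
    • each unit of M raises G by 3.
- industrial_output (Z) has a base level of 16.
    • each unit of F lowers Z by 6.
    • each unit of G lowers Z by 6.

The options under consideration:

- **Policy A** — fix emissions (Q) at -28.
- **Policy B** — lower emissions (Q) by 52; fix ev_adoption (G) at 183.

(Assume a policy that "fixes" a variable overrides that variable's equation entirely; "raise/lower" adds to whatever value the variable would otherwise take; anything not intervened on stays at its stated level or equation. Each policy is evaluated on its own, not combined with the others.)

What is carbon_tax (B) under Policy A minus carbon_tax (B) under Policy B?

36

Policy A (Q := -28):
  Q = -28
  F = 160
  B = 112 − 3·(-28) + 4·160 = 836
Policy B (Q − 52, G := 183):
  Q = 36 − 52 = -16
  F = 160
  B = 112 − 3·(-16) + 4·160 = 800
B: 836 − 800 = 36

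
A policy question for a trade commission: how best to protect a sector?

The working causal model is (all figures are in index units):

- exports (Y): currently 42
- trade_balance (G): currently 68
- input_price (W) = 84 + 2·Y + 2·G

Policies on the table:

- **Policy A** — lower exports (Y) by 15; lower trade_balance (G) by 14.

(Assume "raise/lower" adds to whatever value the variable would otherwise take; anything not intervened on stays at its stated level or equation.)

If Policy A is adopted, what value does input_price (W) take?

Policy A (Y − 15, G − 14):
  Y = 42 − 15 = 27
  G = 68 − 14 = 54
  W = 84 + 2·27 + 2·54 = 246

246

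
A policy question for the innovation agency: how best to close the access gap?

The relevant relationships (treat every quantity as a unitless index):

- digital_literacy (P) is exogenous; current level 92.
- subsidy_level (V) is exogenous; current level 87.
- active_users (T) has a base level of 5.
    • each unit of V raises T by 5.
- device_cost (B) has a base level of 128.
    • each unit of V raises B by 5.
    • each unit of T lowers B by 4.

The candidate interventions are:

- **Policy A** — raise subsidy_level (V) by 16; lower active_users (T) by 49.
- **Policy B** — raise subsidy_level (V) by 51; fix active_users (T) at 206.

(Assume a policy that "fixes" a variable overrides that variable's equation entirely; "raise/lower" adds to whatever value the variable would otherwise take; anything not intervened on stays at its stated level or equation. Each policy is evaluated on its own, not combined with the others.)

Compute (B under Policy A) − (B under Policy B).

Policy A (V + 16, T − 49):
  V = 87 + 16 = 103
  T = 5 + 5·103 (−49 from intervention) = 471
  B = 128 + 5·103 − 4·471 = -1241
Policy B (V + 51, T := 206):
  V = 87 + 51 = 138
  T = 206
  B = 128 + 5·138 − 4·206 = -6
B: -1241 − (-6) = -1235

-1235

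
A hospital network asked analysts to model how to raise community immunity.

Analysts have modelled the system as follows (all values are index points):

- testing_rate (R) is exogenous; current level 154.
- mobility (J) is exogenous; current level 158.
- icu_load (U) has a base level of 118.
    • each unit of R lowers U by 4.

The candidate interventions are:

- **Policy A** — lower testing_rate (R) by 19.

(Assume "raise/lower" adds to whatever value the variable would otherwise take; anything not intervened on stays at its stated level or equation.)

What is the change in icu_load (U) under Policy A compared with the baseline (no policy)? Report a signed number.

Baseline:
  R = 154
  U = 118 − 4·154 = -498
Policy A (R − 19):
  R = 154 − 19 = 135
  U = 118 − 4·135 = -422
Change in U: -422 − (-498) = 76

76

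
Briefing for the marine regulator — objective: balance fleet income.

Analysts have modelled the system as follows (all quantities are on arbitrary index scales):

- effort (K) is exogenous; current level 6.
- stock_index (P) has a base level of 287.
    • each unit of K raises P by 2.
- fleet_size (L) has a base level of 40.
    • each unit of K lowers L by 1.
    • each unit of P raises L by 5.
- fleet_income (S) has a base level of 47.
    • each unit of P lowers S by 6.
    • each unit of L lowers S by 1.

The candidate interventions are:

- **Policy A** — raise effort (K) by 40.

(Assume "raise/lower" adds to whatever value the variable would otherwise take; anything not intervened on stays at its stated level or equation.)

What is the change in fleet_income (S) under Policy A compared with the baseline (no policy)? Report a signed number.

Baseline:
  K = 6
  P = 287 + 2·6 = 299
  L = 40 − 6 + 5·299 = 1529
  S = 47 − 6·299 − 1529 = -3276
Policy A (K + 40):
  K = 6 + 40 = 46
  P = 287 + 2·46 = 379
  L = 40 − 46 + 5·379 = 1889
  S = 47 − 6·379 − 1889 = -4116
Change in S: -4116 − (-3276) = -840

-840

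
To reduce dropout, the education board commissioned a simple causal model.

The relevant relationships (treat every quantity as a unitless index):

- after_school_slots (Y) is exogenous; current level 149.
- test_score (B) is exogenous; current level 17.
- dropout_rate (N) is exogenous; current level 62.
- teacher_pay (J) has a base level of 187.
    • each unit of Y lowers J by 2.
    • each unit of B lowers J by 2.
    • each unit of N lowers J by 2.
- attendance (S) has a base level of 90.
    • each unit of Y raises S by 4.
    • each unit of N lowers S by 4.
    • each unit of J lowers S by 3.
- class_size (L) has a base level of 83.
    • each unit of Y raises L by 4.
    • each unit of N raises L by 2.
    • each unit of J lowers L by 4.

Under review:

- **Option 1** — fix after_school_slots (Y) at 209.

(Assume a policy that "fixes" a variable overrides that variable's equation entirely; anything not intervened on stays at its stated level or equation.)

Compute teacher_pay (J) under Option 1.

Option 1 (Y := 209):
  Y = 209
  B = 17
  N = 62
  J = 187 − 2·209 − 2·17 − 2·62 = -389

-389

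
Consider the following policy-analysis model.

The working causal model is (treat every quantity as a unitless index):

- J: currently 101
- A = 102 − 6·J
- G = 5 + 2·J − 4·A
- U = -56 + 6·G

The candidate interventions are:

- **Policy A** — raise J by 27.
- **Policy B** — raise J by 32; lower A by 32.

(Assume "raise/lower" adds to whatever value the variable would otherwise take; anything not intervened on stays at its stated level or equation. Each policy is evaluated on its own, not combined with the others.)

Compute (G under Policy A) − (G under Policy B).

Policy A (J + 27):
  J = 101 + 27 = 128
  A = 102 − 6·128 = -666
  G = 5 + 2·128 − 4·(-666) = 2925
Policy B (J + 32, A − 32):
  J = 101 + 32 = 133
  A = 102 − 6·133 (−32 from intervention) = -728
  G = 5 + 2·133 − 4·(-728) = 3183
G: 2925 − 3183 = -258

-258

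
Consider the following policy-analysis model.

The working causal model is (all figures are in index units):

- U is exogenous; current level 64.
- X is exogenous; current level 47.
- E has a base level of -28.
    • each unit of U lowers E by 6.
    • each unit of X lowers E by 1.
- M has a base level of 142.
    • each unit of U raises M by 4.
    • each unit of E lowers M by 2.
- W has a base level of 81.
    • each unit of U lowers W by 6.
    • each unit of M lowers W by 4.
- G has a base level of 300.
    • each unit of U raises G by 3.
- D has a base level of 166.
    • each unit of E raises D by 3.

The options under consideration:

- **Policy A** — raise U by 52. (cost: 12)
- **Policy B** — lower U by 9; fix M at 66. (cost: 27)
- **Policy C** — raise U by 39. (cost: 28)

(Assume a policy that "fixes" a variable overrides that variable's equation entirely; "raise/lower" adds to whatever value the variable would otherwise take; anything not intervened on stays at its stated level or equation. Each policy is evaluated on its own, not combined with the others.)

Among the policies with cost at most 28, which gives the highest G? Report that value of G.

Policy A (U + 52):
  U = 64 + 52 = 116
  G = 300 + 3·116 = 648
Policy B (U − 9, M := 66):
  U = 64 − 9 = 55
  G = 300 + 3·55 = 465
Policy C (U + 39):
  U = 64 + 39 = 103
  G = 300 + 3·103 = 609
Comparing — Policy A: G=648, Policy B: G=465, Policy C: G=609. Highest is 648 (Policy A).

648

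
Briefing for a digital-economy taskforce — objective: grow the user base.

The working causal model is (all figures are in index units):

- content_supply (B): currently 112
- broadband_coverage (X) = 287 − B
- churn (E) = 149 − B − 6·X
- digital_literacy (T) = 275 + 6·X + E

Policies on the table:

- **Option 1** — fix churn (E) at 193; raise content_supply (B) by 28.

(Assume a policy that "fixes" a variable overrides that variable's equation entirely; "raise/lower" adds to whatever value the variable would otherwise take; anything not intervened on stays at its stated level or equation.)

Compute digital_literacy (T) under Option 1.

1350

Option 1 (E := 193, B + 28):
  B = 112 + 28 = 140
  X = 287 − 140 = 147
  E = 193
  T = 275 + 6·147 + 193 = 1350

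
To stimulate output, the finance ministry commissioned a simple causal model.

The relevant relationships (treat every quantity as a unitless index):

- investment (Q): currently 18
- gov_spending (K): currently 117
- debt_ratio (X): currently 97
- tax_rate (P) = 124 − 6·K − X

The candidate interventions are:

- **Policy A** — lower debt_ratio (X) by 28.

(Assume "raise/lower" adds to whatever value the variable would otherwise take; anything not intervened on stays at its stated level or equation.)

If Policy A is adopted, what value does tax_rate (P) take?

-647

Policy A (X − 28):
  K = 117
  X = 97 − 28 = 69
  P = 124 − 6·117 − 69 = -647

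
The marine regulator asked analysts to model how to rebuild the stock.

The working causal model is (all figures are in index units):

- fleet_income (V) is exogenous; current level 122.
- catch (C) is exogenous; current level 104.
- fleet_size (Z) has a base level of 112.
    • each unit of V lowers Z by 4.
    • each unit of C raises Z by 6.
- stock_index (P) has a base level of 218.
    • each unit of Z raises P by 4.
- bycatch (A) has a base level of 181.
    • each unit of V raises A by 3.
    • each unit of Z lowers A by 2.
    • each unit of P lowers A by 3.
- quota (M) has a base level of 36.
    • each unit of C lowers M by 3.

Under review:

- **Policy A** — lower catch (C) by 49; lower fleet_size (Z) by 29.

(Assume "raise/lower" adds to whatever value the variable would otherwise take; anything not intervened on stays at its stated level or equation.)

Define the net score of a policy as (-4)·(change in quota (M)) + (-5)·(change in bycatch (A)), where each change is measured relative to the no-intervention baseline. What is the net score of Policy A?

Baseline:
  V = 122
  C = 104
  Z = 112 − 4·122 + 6·104 = 248
  P = 218 + 4·248 = 1210
  A = 181 + 3·122 − 2·248 − 3·1210 = -3579
  M = 36 − 3·104 = -276
Policy A (C − 49, Z − 29):
  V = 122
  C = 104 − 49 = 55
  Z = 112 − 4·122 + 6·55 (−29 from intervention) = -75
  P = 218 + 4·(-75) = -82
  A = 181 + 3·122 − 2·(-75) − 3·(-82) = 943
  M = 36 − 3·55 = -129
ΔM = -129 − (-276) = 147; ΔA = 943 − (-3579) = 4522
Score = (-4)·147 + (-5)·4522 = -23198

-23198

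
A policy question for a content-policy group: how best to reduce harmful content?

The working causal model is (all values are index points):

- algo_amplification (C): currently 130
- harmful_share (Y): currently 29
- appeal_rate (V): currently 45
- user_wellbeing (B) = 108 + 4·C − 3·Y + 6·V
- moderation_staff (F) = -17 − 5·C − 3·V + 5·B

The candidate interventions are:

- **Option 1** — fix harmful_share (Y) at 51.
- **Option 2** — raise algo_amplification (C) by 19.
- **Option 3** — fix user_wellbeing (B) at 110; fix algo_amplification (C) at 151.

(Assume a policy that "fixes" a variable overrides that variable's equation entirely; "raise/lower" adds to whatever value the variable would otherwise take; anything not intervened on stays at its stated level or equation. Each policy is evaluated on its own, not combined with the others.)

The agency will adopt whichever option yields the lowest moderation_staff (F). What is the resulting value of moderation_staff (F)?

-357

Option 1 (Y := 51):
  C = 130
  Y = 51
  V = 45
  B = 108 + 4·130 − 3·51 + 6·45 = 745
  F = -17 − 5·130 − 3·45 + 5·745 = 2923
Option 2 (C + 19):
  C = 130 + 19 = 149
  Y = 29
  V = 45
  B = 108 + 4·149 − 3·29 + 6·45 = 887
  F = -17 − 5·149 − 3·45 + 5·887 = 3538
Option 3 (B := 110, C := 151):
  C = 151
  Y = 29
  V = 45
  B = 110
  F = -17 − 5·151 − 3·45 + 5·110 = -357
Comparing — Option 1: F=2923, Option 2: F=3538, Option 3: F=-357. Lowest is -357 (Option 3).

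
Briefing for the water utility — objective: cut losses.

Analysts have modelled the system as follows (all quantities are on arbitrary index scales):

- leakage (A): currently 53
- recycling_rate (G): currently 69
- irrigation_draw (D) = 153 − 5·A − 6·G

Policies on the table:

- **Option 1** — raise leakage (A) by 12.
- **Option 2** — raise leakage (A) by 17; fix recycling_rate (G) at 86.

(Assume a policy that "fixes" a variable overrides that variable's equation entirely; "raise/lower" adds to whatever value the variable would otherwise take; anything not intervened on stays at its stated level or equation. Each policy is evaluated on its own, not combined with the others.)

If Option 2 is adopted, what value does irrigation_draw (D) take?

-713

Option 2 (A + 17, G := 86):
  A = 53 + 17 = 70
  G = 86
  D = 153 − 5·70 − 6·86 = -713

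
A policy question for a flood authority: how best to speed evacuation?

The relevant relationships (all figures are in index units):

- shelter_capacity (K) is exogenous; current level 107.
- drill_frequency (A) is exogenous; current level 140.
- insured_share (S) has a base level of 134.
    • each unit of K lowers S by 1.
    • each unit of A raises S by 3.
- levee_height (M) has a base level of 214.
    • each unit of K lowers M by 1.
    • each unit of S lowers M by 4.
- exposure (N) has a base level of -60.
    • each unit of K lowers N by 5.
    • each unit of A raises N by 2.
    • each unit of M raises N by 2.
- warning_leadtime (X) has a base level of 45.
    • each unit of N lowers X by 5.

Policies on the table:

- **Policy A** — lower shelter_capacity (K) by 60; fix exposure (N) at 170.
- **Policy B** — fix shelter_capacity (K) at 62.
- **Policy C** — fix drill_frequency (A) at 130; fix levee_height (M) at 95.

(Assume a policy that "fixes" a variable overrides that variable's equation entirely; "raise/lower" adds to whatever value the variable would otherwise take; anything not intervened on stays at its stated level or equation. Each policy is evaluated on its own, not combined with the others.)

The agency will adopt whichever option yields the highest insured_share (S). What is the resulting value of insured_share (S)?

507

Policy A (K − 60, N := 170):
  K = 107 − 60 = 47
  A = 140
  S = 134 − 47 + 3·140 = 507
Policy B (K := 62):
  K = 62
  A = 140
  S = 134 − 62 + 3·140 = 492
Policy C (A := 130, M := 95):
  K = 107
  A = 130
  S = 134 − 107 + 3·130 = 417
Comparing — Policy A: S=507, Policy B: S=492, Policy C: S=417. Highest is 507 (Policy A).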